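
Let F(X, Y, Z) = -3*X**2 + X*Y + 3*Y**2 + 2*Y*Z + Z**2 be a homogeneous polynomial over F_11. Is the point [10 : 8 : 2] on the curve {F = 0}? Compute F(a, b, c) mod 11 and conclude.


F(10,8,2) ≡ 8 (mod 11); P is NOT on the curve.

Evaluate F(10, 8, 2) term-by-term (mod 11).
  -3*X**2 ↦ -3·100·1·1 = -300
  X*Y ↦ 1·10·8·1 = 80
  3*Y**2 ↦ 3·1·64·1 = 192
  2*Y*Z ↦ 2·1·8·2 = 32
  Z**2 ↦ 1·1·1·4 = 4
Sum: F(10, 8, 2) = (-300) + (80) + (192) + (32) + (4) = 8.
Reducing mod 11: 8 ≡ 8 (mod 11).
Since F(a, b, c) ≡ 8 ≠ 0 (mod 11), P does NOT lie on the curve.


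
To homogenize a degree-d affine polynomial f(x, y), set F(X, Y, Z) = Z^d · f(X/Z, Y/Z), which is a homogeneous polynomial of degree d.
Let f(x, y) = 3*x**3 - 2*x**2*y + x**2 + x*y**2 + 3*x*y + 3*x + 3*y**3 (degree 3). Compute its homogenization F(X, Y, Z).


F(X, Y, Z) = 3*X**3 - 2*X**2*Y + X**2*Z + X*Y**2 + 3*X*Y*Z + 3*X*Z**2 + 3*Y**3

deg(f) = 3.
Substitute x = X/Z, y = Y/Z into f, then multiply by Z^3.
  monomial 3·x^3·y^0 ↦ 3·X^3·Y^0·Z^0.
  monomial -2·x^2·y^1 ↦ -2·X^2·Y^1·Z^0.
  monomial 1·x^2·y^0 ↦ 1·X^2·Y^0·Z^1.
  monomial 1·x^1·y^2 ↦ 1·X^1·Y^2·Z^0.
  monomial 3·x^1·y^1 ↦ 3·X^1·Y^1·Z^1.
  monomial 3·x^1·y^0 ↦ 3·X^1·Y^0·Z^2.
  monomial 3·x^0·y^3 ↦ 3·X^0·Y^3·Z^0.
Collecting: F(X, Y, Z) = 3*X**3 - 2*X**2*Y + X**2*Z + X*Y**2 + 3*X*Y*Z + 3*X*Z**2 + 3*Y**3.


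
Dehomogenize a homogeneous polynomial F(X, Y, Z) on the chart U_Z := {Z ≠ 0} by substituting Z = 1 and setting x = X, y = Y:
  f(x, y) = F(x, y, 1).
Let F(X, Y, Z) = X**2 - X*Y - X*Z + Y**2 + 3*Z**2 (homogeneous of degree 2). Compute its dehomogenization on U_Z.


f(x, y) = x**2 - x*y - x + y**2 + 3

On U_Z we set Z = 1. Each monomial c·X^i·Y^j·Z^k in F becomes c·x^i·y^j·1^k = c·x^i·y^j.
Substituting Z = 1: F(X, Y, 1) = x**2 - x*y - x + y**2 + 3.
Note: deg(f) ≤ deg(F) = 2; strict inequality happens when F is divisible by Z (lost terms).


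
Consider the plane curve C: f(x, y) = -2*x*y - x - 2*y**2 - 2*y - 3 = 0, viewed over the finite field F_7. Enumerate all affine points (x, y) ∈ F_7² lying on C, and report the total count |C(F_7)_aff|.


Affine F_7-points: {(0, 1), (0, 5), (3, 4), (3, 6), (4, 0), (4, 2)}; count = 6.

For each of the 49 pairs (x, y) ∈ F_7², evaluate f(x, y) mod 7. Record the zeros.
  x = 0: [0↦4, 1↦0, 2↦6, 3↦1, 4↦6, 5↦0, 6↦4]  zeros at y ∈ {1, 5}
  x = 1: [0↦3, 1↦4, 2↦1, 3↦1, 4↦4, 5↦3, 6↦5]  zeros at y ∈ ∅
  x = 2: [0↦2, 1↦1, 2↦3, 3↦1, 4↦2, 5↦6, 6↦6]  zeros at y ∈ ∅
  x = 3: [0↦1, 1↦5, 2↦5, 3↦1, 4↦0, 5↦2, 6↦0]  zeros at y ∈ {4, 6}
  x = 4: [0↦0, 1↦2, 2↦0, 3↦1, 4↦5, 5↦5, 6↦1]  zeros at y ∈ {0, 2}
  x = 5: [0↦6, 1↦6, 2↦2, 3↦1, 4↦3, 5↦1, 6↦2]  zeros at y ∈ ∅
  x = 6: [0↦5, 1↦3, 2↦4, 3↦1, 4↦1, 5↦4, 6↦3]  zeros at y ∈ ∅
Collecting zeros: affine points = {(0, 1), (0, 5), (3, 4), (3, 6), (4, 0), (4, 2)}.
Total count |C(F_7)_aff| = 6.


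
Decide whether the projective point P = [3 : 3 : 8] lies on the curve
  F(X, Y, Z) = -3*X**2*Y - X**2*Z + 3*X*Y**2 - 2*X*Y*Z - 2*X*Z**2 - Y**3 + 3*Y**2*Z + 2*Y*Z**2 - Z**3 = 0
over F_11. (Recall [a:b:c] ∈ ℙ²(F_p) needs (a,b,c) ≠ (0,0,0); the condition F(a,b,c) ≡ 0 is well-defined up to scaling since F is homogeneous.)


F(3,3,8) ≡ 0 (mod 11); P is on the curve.

Evaluate F(3, 3, 8) term-by-term (mod 11).
  -3*X**2*Y ↦ -3·9·3·1 = -81
  -X**2*Z ↦ -1·9·1·8 = -72
  3*X*Y**2 ↦ 3·3·9·1 = 81
  -2*X*Y*Z ↦ -2·3·3·8 = -144
  -2*X*Z**2 ↦ -2·3·1·64 = -384
  -Y**3 ↦ -1·1·27·1 = -27
  3*Y**2*Z ↦ 3·1·9·8 = 216
  2*Y*Z**2 ↦ 2·1·3·64 = 384
  -Z**3 ↦ -1·1·1·512 = -512
Sum: F(3, 3, 8) = (-81) + (-72) + (81) + (-144) + (-384) + (-27) + (216) + (384) + (-512) = -539.
Reducing mod 11: -539 ≡ 0 (mod 11).
Since F(a, b, c) ≡ 0 (mod 11), P lies on the curve.


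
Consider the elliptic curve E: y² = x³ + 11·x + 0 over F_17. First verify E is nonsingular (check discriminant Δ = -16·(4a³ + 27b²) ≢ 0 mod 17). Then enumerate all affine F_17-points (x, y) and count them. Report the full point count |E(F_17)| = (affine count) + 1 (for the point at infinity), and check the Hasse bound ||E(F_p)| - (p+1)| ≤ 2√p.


Affine points = {(0, 0), (2, 8), (2, 9), (3, 3), (3, 14), (14, 5), (14, 12), (15, 2), (15, 15)}; affine count = 9; |E(F_17)| = 10.

Discriminant check: Δ ∝ 4a³ + 27b² = 4·11³ + 27·0² = 4·1331 + 27·0 ≡ 3 (mod 17). Nonzero ⇒ E is nonsingular.
For each x ∈ F_17, compute rhs = x³ + 11·x + 0 mod 17, then count y ∈ F_17 with y² ≡ rhs.
  x = 0: rhs = 0, matching y values: 0 (1 points).
  x = 1: rhs = 12, matching y values: none (0 points).
  x = 2: rhs = 13, matching y values: 8, 9 (2 points).
  x = 3: rhs = 9, matching y values: 3, 14 (2 points).
  x = 4: rhs = 6, matching y values: none (0 points).
  x = 5: rhs = 10, matching y values: none (0 points).
  x = 6: rhs = 10, matching y values: none (0 points).
  x = 7: rhs = 12, matching y values: none (0 points).
  x = 8: rhs = 5, matching y values: none (0 points).
  x = 9: rhs = 12, matching y values: none (0 points).
  x = 10: rhs = 5, matching y values: none (0 points).
  x = 11: rhs = 7, matching y values: none (0 points).
  x = 12: rhs = 7, matching y values: none (0 points).
  x = 13: rhs = 11, matching y values: none (0 points).
  x = 14: rhs = 8, matching y values: 5, 12 (2 points).
  x = 15: rhs = 4, matching y values: 2, 15 (2 points).
  x = 16: rhs = 5, matching y values: none (0 points).
Total affine count: 9.
Full point count |E(F_17)| = 9 + 1 = 10.
Hasse bound: |10 − (17+1)| = |-8| = 8 ≤ 2√17 ≈ 8.2462 ✓.


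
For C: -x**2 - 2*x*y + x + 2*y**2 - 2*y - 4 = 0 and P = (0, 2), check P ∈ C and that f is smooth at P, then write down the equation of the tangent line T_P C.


Tangent line at P: -3*x + 6*y - 12 = 0.

Step 1: f(0, 2) = 0, so P lies on C.
Step 2: partial derivatives
  f_x(x, y) = -2*x - 2*y + 1, f_y(x, y) = -2*x + 4*y - 2.
  f_x(P) = -3, f_y(P) = 6 (gradient nonzero, so P is smooth).
Step 3: tangent line at P: -3·(x − 0) + 6·(y − 2) = 0.
Expanding: -3*x + 6*y - 12 = 0.


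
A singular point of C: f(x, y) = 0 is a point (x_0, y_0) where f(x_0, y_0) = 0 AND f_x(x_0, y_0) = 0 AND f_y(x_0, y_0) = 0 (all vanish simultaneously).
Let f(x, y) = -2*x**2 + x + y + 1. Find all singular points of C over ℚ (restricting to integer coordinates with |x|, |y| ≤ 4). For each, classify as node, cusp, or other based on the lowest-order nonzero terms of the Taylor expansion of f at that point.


No singular points in the scanned grid; C is smooth there.

Compute partial derivatives:
  f_x = 1 - 4*x.
  f_y = 1.
f_y = 1 is a nonzero constant, so f_y never vanishes: no point (x, y) can satisfy f = f_x = f_y = 0. In particular no (x, y) ∈ {−4, ..., 4}² is singular; the curve is smooth.


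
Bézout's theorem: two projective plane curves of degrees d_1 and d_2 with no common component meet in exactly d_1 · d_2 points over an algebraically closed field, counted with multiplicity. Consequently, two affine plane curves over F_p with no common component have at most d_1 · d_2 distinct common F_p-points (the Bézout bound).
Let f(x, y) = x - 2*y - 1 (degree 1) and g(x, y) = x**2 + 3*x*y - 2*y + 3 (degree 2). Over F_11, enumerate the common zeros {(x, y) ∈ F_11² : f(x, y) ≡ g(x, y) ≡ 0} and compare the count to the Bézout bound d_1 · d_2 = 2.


Common zeros: ∅; count = 0; Bézout bound = 2.

deg(f) = 1, deg(g) = 2, so Bézout bound = 2.
Scan x ∈ F_11. For each x, list the y ∈ F_11 with f(x, y) ≡ 0 and those with g(x, y) ≡ 0 (mod 11); the common zeros in that column are the intersection.
  x = 0: f ≡ 0 at y ∈ {5}; g ≡ 0 at y ∈ {7}; common: ∅.
  x = 1: f ≡ 0 at y ∈ {0}; g ≡ 0 at y ∈ {7}; common: ∅.
  x = 2: f ≡ 0 at y ∈ {6}; g ≡ 0 at y ∈ {1}; common: ∅.
  x = 3: f ≡ 0 at y ∈ {1}; g ≡ 0 at y ∈ {3}; common: ∅.
  x = 4: f ≡ 0 at y ∈ {7}; g ≡ 0 at y ∈ {8}; common: ∅.
  x = 5: f ≡ 0 at y ∈ {2}; g ≡ 0 at y ∈ {8}; common: ∅.
  x = 6: f ≡ 0 at y ∈ {8}; g ≡ 0 at y ∈ {1}; common: ∅.
  x = 7: f ≡ 0 at y ∈ {3}; g ≡ 0 at y ∈ {10}; common: ∅.
  x = 8: f ≡ 0 at y ∈ {9}; g ≡ 0 at y ∈ ∅; common: ∅.
  x = 9: f ≡ 0 at y ∈ {4}; g ≡ 0 at y ∈ {5}; common: ∅.
  x = 10: f ≡ 0 at y ∈ {10}; g ≡ 0 at y ∈ {3}; common: ∅.
Collecting: common zeros = ∅, so the count is 0.
Comparison with the Bézout bound: 0 ≤ 2 = deg(f)·deg(g), as expected for curves with no common component (the affine F_11-count falls short of the bound because intersections may lie at infinity, over extension fields, or carry multiplicity).


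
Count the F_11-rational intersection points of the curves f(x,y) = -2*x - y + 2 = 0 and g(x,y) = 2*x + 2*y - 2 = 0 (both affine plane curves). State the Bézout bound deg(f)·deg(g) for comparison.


Common zeros: {(1, 0)}; count = 1; Bézout bound = 1.

deg(f) = 1, deg(g) = 1, so Bézout bound = 1.
Scan x ∈ F_11. For each x, list the y ∈ F_11 with f(x, y) ≡ 0 and those with g(x, y) ≡ 0 (mod 11); the common zeros in that column are the intersection.
  x = 0: f ≡ 0 at y ∈ {2}; g ≡ 0 at y ∈ {1}; common: ∅.
  x = 1: f ≡ 0 at y ∈ {0}; g ≡ 0 at y ∈ {0}; common: {0}.
  x = 2: f ≡ 0 at y ∈ {9}; g ≡ 0 at y ∈ {10}; common: ∅.
  x = 3: f ≡ 0 at y ∈ {7}; g ≡ 0 at y ∈ {9}; common: ∅.
  x = 4: f ≡ 0 at y ∈ {5}; g ≡ 0 at y ∈ {8}; common: ∅.
  x = 5: f ≡ 0 at y ∈ {3}; g ≡ 0 at y ∈ {7}; common: ∅.
  x = 6: f ≡ 0 at y ∈ {1}; g ≡ 0 at y ∈ {6}; common: ∅.
  x = 7: f ≡ 0 at y ∈ {10}; g ≡ 0 at y ∈ {5}; common: ∅.
  x = 8: f ≡ 0 at y ∈ {8}; g ≡ 0 at y ∈ {4}; common: ∅.
  x = 9: f ≡ 0 at y ∈ {6}; g ≡ 0 at y ∈ {3}; common: ∅.
  x = 10: f ≡ 0 at y ∈ {4}; g ≡ 0 at y ∈ {2}; common: ∅.
Collecting: common zeros = {(1, 0)}, so the count is 1.
Comparison with the Bézout bound: 1 ≤ 1 = deg(f)·deg(g), as expected for curves with no common component (the bound is attained).


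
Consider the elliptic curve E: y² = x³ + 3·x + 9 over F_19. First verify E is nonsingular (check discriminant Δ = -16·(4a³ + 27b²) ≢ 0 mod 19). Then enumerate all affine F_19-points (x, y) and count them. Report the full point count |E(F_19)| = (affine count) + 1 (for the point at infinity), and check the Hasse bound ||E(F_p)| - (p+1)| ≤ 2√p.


Affine points = {(0, 3), (0, 16), (2, 2), (2, 17), (3, 8), (3, 11), (4, 3), (4, 16), (5, 4), (5, 15), (9, 9), (9, 10), (11, 9), (11, 10), (12, 5), (12, 14), (15, 3), (15, 16), (16, 7), (16, 12), (18, 9), (18, 10)}; affine count = 22; |E(F_19)| = 23.

Discriminant check: Δ ∝ 4a³ + 27b² = 4·3³ + 27·9² = 4·27 + 27·81 ≡ 15 (mod 19). Nonzero ⇒ E is nonsingular.
For each x ∈ F_19, compute rhs = x³ + 3·x + 9 mod 19, then count y ∈ F_19 with y² ≡ rhs.
  x = 0: rhs = 9, matching y values: 3, 16 (2 points).
  x = 1: rhs = 13, matching y values: none (0 points).
  x = 2: rhs = 4, matching y values: 2, 17 (2 points).
  x = 3: rhs = 7, matching y values: 8, 11 (2 points).
  x = 4: rhs = 9, matching y values: 3, 16 (2 points).
  x = 5: rhs = 16, matching y values: 4, 15 (2 points).
  x = 6: rhs = 15, matching y values: none (0 points).
  x = 7: rhs = 12, matching y values: none (0 points).
  x = 8: rhs = 13, matching y values: none (0 points).
  x = 9: rhs = 5, matching y values: 9, 10 (2 points).
  x = 10: rhs = 13, matching y values: none (0 points).
  x = 11: rhs = 5, matching y values: 9, 10 (2 points).
  x = 12: rhs = 6, matching y values: 5, 14 (2 points).
  x = 13: rhs = 3, matching y values: none (0 points).
  x = 14: rhs = 2, matching y values: none (0 points).
  x = 15: rhs = 9, matching y values: 3, 16 (2 points).
  x = 16: rhs = 11, matching y values: 7, 12 (2 points).
  x = 17: rhs = 14, matching y values: none (0 points).
  x = 18: rhs = 5, matching y values: 9, 10 (2 points).
Total affine count: 22.
Full point count |E(F_19)| = 22 + 1 = 23.
Hasse bound: |23 − (19+1)| = |3| = 3 ≤ 2√19 ≈ 8.7178 ✓.


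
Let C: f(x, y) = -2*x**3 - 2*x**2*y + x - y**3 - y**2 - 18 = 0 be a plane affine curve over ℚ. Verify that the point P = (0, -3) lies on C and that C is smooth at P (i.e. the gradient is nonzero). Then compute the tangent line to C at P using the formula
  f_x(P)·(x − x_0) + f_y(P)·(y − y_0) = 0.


Tangent line at P: x - 21*y - 63 = 0.

Step 1: f(0, -3) = 0, so P lies on C.
Step 2: partial derivatives
  f_x(x, y) = -6*x**2 - 4*x*y + 1, f_y(x, y) = -2*x**2 - 3*y**2 - 2*y.
  f_x(P) = 1, f_y(P) = -21 (gradient nonzero, so P is smooth).
Step 3: tangent line at P: 1·(x − 0) + -21·(y − -3) = 0.
Expanding: x - 21*y - 63 = 0.


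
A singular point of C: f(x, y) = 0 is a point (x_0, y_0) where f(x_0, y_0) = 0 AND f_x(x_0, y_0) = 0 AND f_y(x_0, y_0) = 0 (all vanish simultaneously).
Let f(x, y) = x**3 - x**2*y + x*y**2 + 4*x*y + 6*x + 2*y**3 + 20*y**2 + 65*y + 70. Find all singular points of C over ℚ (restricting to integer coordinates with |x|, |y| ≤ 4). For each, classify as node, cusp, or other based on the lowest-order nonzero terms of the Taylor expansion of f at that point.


Singular points: {(-1, -3)}; classification: cusp.

Compute partial derivatives:
  f_x = 3*x**2 - 2*x*y + y**2 + 4*y + 6.
  f_y = -x**2 + 2*x*y + 4*x + 6*y**2 + 40*y + 65.
Scan x_0 ∈ {−4, ..., 4}. For each x_0, f_y(x_0, y) is a polynomial in y; find its integer roots y ∈ {−4, ..., 4}, then test f_x and f at those candidates.
  x = -4: f_y(-4, y) = 6*y**2 + 32*y + 33; no integer root y with |y| ≤ 4.
  x = -3: f_y(-3, y) = 6*y**2 + 34*y + 44; vanishes at y ∈ {-2}. (-3, -2): f_x = 17 ≠ 0.
  x = -2: f_y(-2, y) = 6*y**2 + 36*y + 53; no integer root y with |y| ≤ 4.
  x = -1: f_y(-1, y) = 6*y**2 + 38*y + 60; vanishes at y ∈ {-3}. (-1, -3): f_x = 0, f = 0 — SINGULAR.
  x = 0: f_y(0, y) = 6*y**2 + 40*y + 65; no integer root y with |y| ≤ 4.
  x = 1: f_y(1, y) = 6*y**2 + 42*y + 68; no integer root y with |y| ≤ 4.
  x = 2: f_y(2, y) = 6*y**2 + 44*y + 69; no integer root y with |y| ≤ 4.
  x = 3: f_y(3, y) = 6*y**2 + 46*y + 68; vanishes at y ∈ {-2}. (3, -2): f_x = 41 ≠ 0.
  x = 4: f_y(4, y) = 6*y**2 + 48*y + 65; no integer root y with |y| ≤ 4.
Only singular point on the grid: (-1, -3).
Classify: substitute x = -1 + u, y = -3 + v and expand: f = u**3 - u**2*v + u*v**2 + 2*v**3 + v**2.
No constant or linear terms (consistent with a singular point). Quadratic part: v**2. Cubic part: u**3 - u**2*v + u*v**2 + 2*v**3.
The quadratic part v**2 is a perfect square, so there is a single (double) tangent line v = 0, i.e. y = -3. Restricting the cubic part to that line (v = 0) leaves u**3 ≠ 0, so f is not divisible by v and the branch is v² ≈ -u**3 to lowest order — this is a cusp.
Classification: cusp.


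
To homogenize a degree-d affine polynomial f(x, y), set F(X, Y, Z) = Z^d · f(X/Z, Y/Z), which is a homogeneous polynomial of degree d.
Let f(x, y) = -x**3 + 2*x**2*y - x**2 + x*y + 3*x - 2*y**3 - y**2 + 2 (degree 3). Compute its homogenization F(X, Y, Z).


F(X, Y, Z) = -X**3 + 2*X**2*Y - X**2*Z + X*Y*Z + 3*X*Z**2 - 2*Y**3 - Y**2*Z + 2*Z**3

deg(f) = 3.
Substitute x = X/Z, y = Y/Z into f, then multiply by Z^3.
  monomial -1·x^3·y^0 ↦ -1·X^3·Y^0·Z^0.
  monomial 2·x^2·y^1 ↦ 2·X^2·Y^1·Z^0.
  monomial -1·x^2·y^0 ↦ -1·X^2·Y^0·Z^1.
  monomial 1·x^1·y^1 ↦ 1·X^1·Y^1·Z^1.
  monomial 3·x^1·y^0 ↦ 3·X^1·Y^0·Z^2.
  monomial -2·x^0·y^3 ↦ -2·X^0·Y^3·Z^0.
  monomial -1·x^0·y^2 ↦ -1·X^0·Y^2·Z^1.
  monomial 2·x^0·y^0 ↦ 2·X^0·Y^0·Z^3.
Collecting: F(X, Y, Z) = -X**3 + 2*X**2*Y - X**2*Z + X*Y*Z + 3*X*Z**2 - 2*Y**3 - Y**2*Z + 2*Z**3.


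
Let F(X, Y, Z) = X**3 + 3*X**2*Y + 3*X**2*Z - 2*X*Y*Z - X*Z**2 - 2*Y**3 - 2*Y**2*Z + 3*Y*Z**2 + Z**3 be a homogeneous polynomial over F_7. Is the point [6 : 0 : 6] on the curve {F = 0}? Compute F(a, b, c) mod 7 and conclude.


F(6,0,6) ≡ 3 (mod 7); P is NOT on the curve.

Evaluate F(6, 0, 6) term-by-term (mod 7).
  X**3 ↦ 1·216·1·1 = 216
  3*X**2*Y ↦ 3·36·0·1 = 0
  3*X**2*Z ↦ 3·36·1·6 = 648
  -2*X*Y*Z ↦ -2·6·0·6 = 0
  -X*Z**2 ↦ -1·6·1·36 = -216
  -2*Y**3 ↦ -2·1·0·1 = 0
  -2*Y**2*Z ↦ -2·1·0·6 = 0
  3*Y*Z**2 ↦ 3·1·0·36 = 0
  Z**3 ↦ 1·1·1·216 = 216
Sum: F(6, 0, 6) = (216) + (0) + (648) + (0) + (-216) + (0) + (0) + (0) + (216) = 864.
Reducing mod 7: 864 ≡ 3 (mod 7).
Since F(a, b, c) ≡ 3 ≠ 0 (mod 7), P does NOT lie on the curve.


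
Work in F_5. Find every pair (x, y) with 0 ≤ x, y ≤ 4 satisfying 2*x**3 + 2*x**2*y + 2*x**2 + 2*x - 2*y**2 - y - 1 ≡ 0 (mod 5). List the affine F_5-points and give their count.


Affine F_5-points: {(1, 0), (1, 3), (2, 3), (3, 3)}; count = 4.

For each of the 25 pairs (x, y) ∈ F_5², evaluate f(x, y) mod 5. Record the zeros.
  x = 0: [0↦4, 1↦1, 2↦4, 3↦3, 4↦3]  zeros at y ∈ ∅
  x = 1: [0↦0, 1↦4, 2↦4, 3↦0, 4↦2]  zeros at y ∈ {0, 3}
  x = 2: [0↦2, 1↦2, 2↦3, 3↦0, 4↦3]  zeros at y ∈ {3}
  x = 3: [0↦2, 1↦2, 2↦3, 3↦0, 4↦3]  zeros at y ∈ {3}
  x = 4: [0↦2, 1↦1, 2↦1, 3↦2, 4↦4]  zeros at y ∈ ∅
Collecting zeros: affine points = {(1, 0), (1, 3), (2, 3), (3, 3)}.
Total count |C(F_5)_aff| = 4.


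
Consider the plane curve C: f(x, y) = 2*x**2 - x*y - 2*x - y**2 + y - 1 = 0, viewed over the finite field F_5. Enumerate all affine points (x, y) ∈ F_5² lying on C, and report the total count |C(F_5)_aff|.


Affine F_5-points: {(1, 2), (1, 3), (4, 3), (4, 4)}; count = 4.

For each of the 25 pairs (x, y) ∈ F_5², evaluate f(x, y) mod 5. Record the zeros.
  x = 0: [0↦4, 1↦4, 2↦2, 3↦3, 4↦2]  zeros at y ∈ ∅
  x = 1: [0↦4, 1↦3, 2↦0, 3↦0, 4↦3]  zeros at y ∈ {2, 3}
  x = 2: [0↦3, 1↦1, 2↦2, 3↦1, 4↦3]  zeros at y ∈ ∅
  x = 3: [0↦1, 1↦3, 2↦3, 3↦1, 4↦2]  zeros at y ∈ ∅
  x = 4: [0↦3, 1↦4, 2↦3, 3↦0, 4↦0]  zeros at y ∈ {3, 4}
Collecting zeros: affine points = {(1, 2), (1, 3), (4, 3), (4, 4)}.
Total count |C(F_5)_aff| = 4.


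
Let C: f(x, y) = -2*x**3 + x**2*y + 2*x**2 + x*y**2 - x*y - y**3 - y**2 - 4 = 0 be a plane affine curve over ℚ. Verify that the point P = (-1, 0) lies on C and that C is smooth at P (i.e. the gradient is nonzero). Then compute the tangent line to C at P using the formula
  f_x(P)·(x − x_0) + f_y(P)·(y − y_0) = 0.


Tangent line at P: -10*x + 2*y - 10 = 0.

Step 1: f(-1, 0) = 0, so P lies on C.
Step 2: partial derivatives
  f_x(x, y) = -6*x**2 + 2*x*y + 4*x + y**2 - y, f_y(x, y) = x**2 + 2*x*y - x - 3*y**2 - 2*y.
  f_x(P) = -10, f_y(P) = 2 (gradient nonzero, so P is smooth).
Step 3: tangent line at P: -10·(x − -1) + 2·(y − 0) = 0.
Expanding: -10*x + 2*y - 10 = 0.


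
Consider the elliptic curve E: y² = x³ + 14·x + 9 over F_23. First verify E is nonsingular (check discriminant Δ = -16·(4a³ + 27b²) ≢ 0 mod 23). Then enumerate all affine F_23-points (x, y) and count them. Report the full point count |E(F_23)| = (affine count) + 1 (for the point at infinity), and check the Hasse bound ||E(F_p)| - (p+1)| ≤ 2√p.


Affine points = {(0, 3), (0, 20), (1, 1), (1, 22), (3, 3), (3, 20), (7, 6), (7, 17), (8, 9), (8, 14), (9, 6), (9, 17), (15, 11), (15, 12), (17, 10), (17, 13), (19, 2), (19, 21), (20, 3), (20, 20)}; affine count = 20; |E(F_23)| = 21.

Discriminant check: Δ ∝ 4a³ + 27b² = 4·14³ + 27·9² = 4·2744 + 27·81 ≡ 7 (mod 23). Nonzero ⇒ E is nonsingular.
For each x ∈ F_23, compute rhs = x³ + 14·x + 9 mod 23, then count y ∈ F_23 with y² ≡ rhs.
  x = 0: rhs = 9, matching y values: 3, 20 (2 points).
  x = 1: rhs = 1, matching y values: 1, 22 (2 points).
  x = 2: rhs = 22, matching y values: none (0 points).
  x = 3: rhs = 9, matching y values: 3, 20 (2 points).
  x = 4: rhs = 14, matching y values: none (0 points).
  x = 5: rhs = 20, matching y values: none (0 points).
  x = 6: rhs = 10, matching y values: none (0 points).
  x = 7: rhs = 13, matching y values: 6, 17 (2 points).
  x = 8: rhs = 12, matching y values: 9, 14 (2 points).
  x = 9: rhs = 13, matching y values: 6, 17 (2 points).
  x = 10: rhs = 22, matching y values: none (0 points).
  x = 11: rhs = 22, matching y values: none (0 points).
  x = 12: rhs = 19, matching y values: none (0 points).
  x = 13: rhs = 19, matching y values: none (0 points).
  x = 14: rhs = 5, matching y values: none (0 points).
  x = 15: rhs = 6, matching y values: 11, 12 (2 points).
  x = 16: rhs = 5, matching y values: none (0 points).
  x = 17: rhs = 8, matching y values: 10, 13 (2 points).
  x = 18: rhs = 21, matching y values: none (0 points).
  x = 19: rhs = 4, matching y values: 2, 21 (2 points).
  x = 20: rhs = 9, matching y values: 3, 20 (2 points).
  x = 21: rhs = 19, matching y values: none (0 points).
  x = 22: rhs = 17, matching y values: none (0 points).
Total affine count: 20.
Full point count |E(F_23)| = 20 + 1 = 21.
Hasse bound: |21 − (23+1)| = |-3| = 3 ≤ 2√23 ≈ 9.5917 ✓.


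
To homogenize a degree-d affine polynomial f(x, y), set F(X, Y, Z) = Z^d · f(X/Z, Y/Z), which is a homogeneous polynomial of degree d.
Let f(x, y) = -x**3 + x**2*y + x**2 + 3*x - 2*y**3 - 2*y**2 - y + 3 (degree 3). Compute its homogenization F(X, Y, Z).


F(X, Y, Z) = -X**3 + X**2*Y + X**2*Z + 3*X*Z**2 - 2*Y**3 - 2*Y**2*Z - Y*Z**2 + 3*Z**3

deg(f) = 3.
Substitute x = X/Z, y = Y/Z into f, then multiply by Z^3.
  monomial -1·x^3·y^0 ↦ -1·X^3·Y^0·Z^0.
  monomial 1·x^2·y^1 ↦ 1·X^2·Y^1·Z^0.
  monomial 1·x^2·y^0 ↦ 1·X^2·Y^0·Z^1.
  monomial 3·x^1·y^0 ↦ 3·X^1·Y^0·Z^2.
  monomial -2·x^0·y^3 ↦ -2·X^0·Y^3·Z^0.
  monomial -2·x^0·y^2 ↦ -2·X^0·Y^2·Z^1.
  monomial -1·x^0·y^1 ↦ -1·X^0·Y^1·Z^2.
  monomial 3·x^0·y^0 ↦ 3·X^0·Y^0·Z^3.
Collecting: F(X, Y, Z) = -X**3 + X**2*Y + X**2*Z + 3*X*Z**2 - 2*Y**3 - 2*Y**2*Z - Y*Z**2 + 3*Z**3.


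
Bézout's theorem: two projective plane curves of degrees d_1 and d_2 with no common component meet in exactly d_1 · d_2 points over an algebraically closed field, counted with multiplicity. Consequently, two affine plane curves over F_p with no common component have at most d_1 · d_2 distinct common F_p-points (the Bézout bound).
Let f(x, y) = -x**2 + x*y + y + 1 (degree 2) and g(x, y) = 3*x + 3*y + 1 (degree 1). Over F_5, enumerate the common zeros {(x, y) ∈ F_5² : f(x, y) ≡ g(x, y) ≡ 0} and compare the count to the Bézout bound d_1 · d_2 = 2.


Common zeros: {(2, 1), (4, 4)}; count = 2; Bézout bound = 2.

deg(f) = 2, deg(g) = 1, so Bézout bound = 2.
Scan x ∈ F_5. For each x, list the y ∈ F_5 with f(x, y) ≡ 0 and those with g(x, y) ≡ 0 (mod 5); the common zeros in that column are the intersection.
  x = 0: f ≡ 0 at y ∈ {4}; g ≡ 0 at y ∈ {3}; common: ∅.
  x = 1: f ≡ 0 at y ∈ {0}; g ≡ 0 at y ∈ {2}; common: ∅.
  x = 2: f ≡ 0 at y ∈ {1}; g ≡ 0 at y ∈ {1}; common: {1}.
  x = 3: f ≡ 0 at y ∈ {2}; g ≡ 0 at y ∈ {0}; common: ∅.
  x = 4: f ≡ 0 at y ∈ {0, 1, 2, 3, 4}; g ≡ 0 at y ∈ {4}; common: {4}.
Collecting: common zeros = {(2, 1), (4, 4)}, so the count is 2.
Comparison with the Bézout bound: 2 ≤ 2 = deg(f)·deg(g), as expected for curves with no common component (the bound is attained).


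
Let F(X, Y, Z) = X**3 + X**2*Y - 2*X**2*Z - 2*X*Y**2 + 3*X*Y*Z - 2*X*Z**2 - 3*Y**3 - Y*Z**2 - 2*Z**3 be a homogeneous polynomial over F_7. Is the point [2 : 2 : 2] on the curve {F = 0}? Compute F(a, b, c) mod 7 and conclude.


F(2,2,2) ≡ 0 (mod 7); P is on the curve.

Evaluate F(2, 2, 2) term-by-term (mod 7).
  X**3 ↦ 1·8·1·1 = 8
  X**2*Y ↦ 1·4·2·1 = 8
  -2*X**2*Z ↦ -2·4·1·2 = -16
  -2*X*Y**2 ↦ -2·2·4·1 = -16
  3*X*Y*Z ↦ 3·2·2·2 = 24
  -2*X*Z**2 ↦ -2·2·1·4 = -16
  -3*Y**3 ↦ -3·1·8·1 = -24
  -Y*Z**2 ↦ -1·1·2·4 = -8
  -2*Z**3 ↦ -2·1·1·8 = -16
Sum: F(2, 2, 2) = (8) + (8) + (-16) + (-16) + (24) + (-16) + (-24) + (-8) + (-16) = -56.
Reducing mod 7: -56 ≡ 0 (mod 7).
Since F(a, b, c) ≡ 0 (mod 7), P lies on the curve.


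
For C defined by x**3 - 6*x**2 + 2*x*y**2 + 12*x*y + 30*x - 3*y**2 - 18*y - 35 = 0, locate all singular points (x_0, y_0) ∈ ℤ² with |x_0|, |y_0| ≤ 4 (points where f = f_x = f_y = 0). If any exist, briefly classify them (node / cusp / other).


Singular points: {(2, -3)}; classification: cusp.

Compute partial derivatives:
  f_x = 3*x**2 - 12*x + 2*y**2 + 12*y + 30.
  f_y = 4*x*y + 12*x - 6*y - 18.
Scan x_0 ∈ {−4, ..., 4}. For each x_0, f_y(x_0, y) is a polynomial in y; find its integer roots y ∈ {−4, ..., 4}, then test f_x and f at those candidates.
  x = -4: f_y(-4, y) = -22*y - 66; vanishes at y ∈ {-3}. (-4, -3): f_x = 108 ≠ 0.
  x = -3: f_y(-3, y) = -18*y - 54; vanishes at y ∈ {-3}. (-3, -3): f_x = 75 ≠ 0.
  x = -2: f_y(-2, y) = -14*y - 42; vanishes at y ∈ {-3}. (-2, -3): f_x = 48 ≠ 0.
  x = -1: f_y(-1, y) = -10*y - 30; vanishes at y ∈ {-3}. (-1, -3): f_x = 27 ≠ 0.
  x = 0: f_y(0, y) = -6*y - 18; vanishes at y ∈ {-3}. (0, -3): f_x = 12 ≠ 0.
  x = 1: f_y(1, y) = -2*y - 6; vanishes at y ∈ {-3}. (1, -3): f_x = 3 ≠ 0.
  x = 2: f_y(2, y) = 2*y + 6; vanishes at y ∈ {-3}. (2, -3): f_x = 0, f = 0 — SINGULAR.
  x = 3: f_y(3, y) = 6*y + 18; vanishes at y ∈ {-3}. (3, -3): f_x = 3 ≠ 0.
  x = 4: f_y(4, y) = 10*y + 30; vanishes at y ∈ {-3}. (4, -3): f_x = 12 ≠ 0.
Only singular point on the grid: (2, -3).
Classify: substitute x = 2 + u, y = -3 + v and expand: f = u**3 + 2*u*v**2 + v**2.
No constant or linear terms (consistent with a singular point). Quadratic part: v**2. Cubic part: u**3 + 2*u*v**2.
The quadratic part v**2 is a perfect square, so there is a single (double) tangent line v = 0, i.e. y = -3. Restricting the cubic part to that line (v = 0) leaves u**3 ≠ 0, so f is not divisible by v and the branch is v² ≈ -u**3 to lowest order — this is a cusp.
Classification: cusp.


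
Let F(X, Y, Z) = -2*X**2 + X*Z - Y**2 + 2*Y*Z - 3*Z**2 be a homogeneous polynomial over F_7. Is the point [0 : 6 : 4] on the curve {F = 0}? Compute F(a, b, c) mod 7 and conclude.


F(0,6,4) ≡ 6 (mod 7); P is NOT on the curve.

Evaluate F(0, 6, 4) term-by-term (mod 7).
  -2*X**2 ↦ -2·0·1·1 = 0
  X*Z ↦ 1·0·1·4 = 0
  -Y**2 ↦ -1·1·36·1 = -36
  2*Y*Z ↦ 2·1·6·4 = 48
  -3*Z**2 ↦ -3·1·1·16 = -48
Sum: F(0, 6, 4) = (0) + (0) + (-36) + (48) + (-48) = -36.
Reducing mod 7: -36 ≡ 6 (mod 7).
Since F(a, b, c) ≡ 6 ≠ 0 (mod 7), P does NOT lie on the curve.


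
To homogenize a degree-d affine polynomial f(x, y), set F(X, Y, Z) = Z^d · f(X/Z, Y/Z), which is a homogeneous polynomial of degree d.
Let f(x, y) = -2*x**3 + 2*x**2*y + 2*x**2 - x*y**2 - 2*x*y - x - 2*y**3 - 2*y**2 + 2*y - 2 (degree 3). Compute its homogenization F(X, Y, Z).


F(X, Y, Z) = -2*X**3 + 2*X**2*Y + 2*X**2*Z - X*Y**2 - 2*X*Y*Z - X*Z**2 - 2*Y**3 - 2*Y**2*Z + 2*Y*Z**2 - 2*Z**3

deg(f) = 3.
Substitute x = X/Z, y = Y/Z into f, then multiply by Z^3.
  monomial -2·x^3·y^0 ↦ -2·X^3·Y^0·Z^0.
  monomial 2·x^2·y^1 ↦ 2·X^2·Y^1·Z^0.
  monomial 2·x^2·y^0 ↦ 2·X^2·Y^0·Z^1.
  monomial -1·x^1·y^2 ↦ -1·X^1·Y^2·Z^0.
  monomial -2·x^1·y^1 ↦ -2·X^1·Y^1·Z^1.
  monomial -1·x^1·y^0 ↦ -1·X^1·Y^0·Z^2.
  monomial -2·x^0·y^3 ↦ -2·X^0·Y^3·Z^0.
  monomial -2·x^0·y^2 ↦ -2·X^0·Y^2·Z^1.
  monomial 2·x^0·y^1 ↦ 2·X^0·Y^1·Z^2.
  monomial -2·x^0·y^0 ↦ -2·X^0·Y^0·Z^3.
Collecting: F(X, Y, Z) = -2*X**3 + 2*X**2*Y + 2*X**2*Z - X*Y**2 - 2*X*Y*Z - X*Z**2 - 2*Y**3 - 2*Y**2*Z + 2*Y*Z**2 - 2*Z**3.


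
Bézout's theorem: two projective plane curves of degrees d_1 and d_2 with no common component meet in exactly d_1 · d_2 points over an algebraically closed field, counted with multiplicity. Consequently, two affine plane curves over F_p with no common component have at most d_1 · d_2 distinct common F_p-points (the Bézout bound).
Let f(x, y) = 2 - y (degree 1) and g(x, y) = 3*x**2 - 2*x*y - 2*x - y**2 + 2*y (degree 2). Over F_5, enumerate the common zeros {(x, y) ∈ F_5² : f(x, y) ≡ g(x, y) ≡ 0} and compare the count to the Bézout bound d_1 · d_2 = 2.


Common zeros: {(0, 2), (2, 2)}; count = 2; Bézout bound = 2.

deg(f) = 1, deg(g) = 2, so Bézout bound = 2.
Scan x ∈ F_5. For each x, list the y ∈ F_5 with f(x, y) ≡ 0 and those with g(x, y) ≡ 0 (mod 5); the common zeros in that column are the intersection.
  x = 0: f ≡ 0 at y ∈ {2}; g ≡ 0 at y ∈ {0, 2}; common: {2}.
  x = 1: f ≡ 0 at y ∈ {2}; g ≡ 0 at y ∈ {1, 4}; common: ∅.
  x = 2: f ≡ 0 at y ∈ {2}; g ≡ 0 at y ∈ {1, 2}; common: {2}.
  x = 3: f ≡ 0 at y ∈ {2}; g ≡ 0 at y ∈ {3}; common: ∅.
  x = 4: f ≡ 0 at y ∈ {2}; g ≡ 0 at y ∈ {0, 4}; common: ∅.
Collecting: common zeros = {(0, 2), (2, 2)}, so the count is 2.
Comparison with the Bézout bound: 2 ≤ 2 = deg(f)·deg(g), as expected for curves with no common component (the bound is attained).


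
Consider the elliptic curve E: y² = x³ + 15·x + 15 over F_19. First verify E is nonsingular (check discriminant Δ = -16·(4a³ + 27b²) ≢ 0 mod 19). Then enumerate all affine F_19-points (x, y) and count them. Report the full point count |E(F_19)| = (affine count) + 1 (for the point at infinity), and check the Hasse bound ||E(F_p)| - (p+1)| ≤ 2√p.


Affine points = {(3, 7), (3, 12), (4, 5), (4, 14), (5, 5), (5, 14), (6, 6), (6, 13), (7, 8), (7, 11), (8, 1), (8, 18), (9, 9), (9, 10), (10, 5), (10, 14), (12, 2), (12, 17), (14, 9), (14, 10), (15, 9), (15, 10), (16, 0)}; affine count = 23; |E(F_19)| = 24.

Discriminant check: Δ ∝ 4a³ + 27b² = 4·15³ + 27·15² = 4·3375 + 27·225 ≡ 5 (mod 19). Nonzero ⇒ E is nonsingular.
For each x ∈ F_19, compute rhs = x³ + 15·x + 15 mod 19, then count y ∈ F_19 with y² ≡ rhs.
  x = 0: rhs = 15, matching y values: none (0 points).
  x = 1: rhs = 12, matching y values: none (0 points).
  x = 2: rhs = 15, matching y values: none (0 points).
  x = 3: rhs = 11, matching y values: 7, 12 (2 points).
  x = 4: rhs = 6, matching y values: 5, 14 (2 points).
  x = 5: rhs = 6, matching y values: 5, 14 (2 points).
  x = 6: rhs = 17, matching y values: 6, 13 (2 points).
  x = 7: rhs = 7, matching y values: 8, 11 (2 points).
  x = 8: rhs = 1, matching y values: 1, 18 (2 points).
  x = 9: rhs = 5, matching y values: 9, 10 (2 points).
  x = 10: rhs = 6, matching y values: 5, 14 (2 points).
  x = 11: rhs = 10, matching y values: none (0 points).
  x = 12: rhs = 4, matching y values: 2, 17 (2 points).
  x = 13: rhs = 13, matching y values: none (0 points).
  x = 14: rhs = 5, matching y values: 9, 10 (2 points).
  x = 15: rhs = 5, matching y values: 9, 10 (2 points).
  x = 16: rhs = 0, matching y values: 0 (1 points).
  x = 17: rhs = 15, matching y values: none (0 points).
  x = 18: rhs = 18, matching y values: none (0 points).
Total affine count: 23.
Full point count |E(F_19)| = 23 + 1 = 24.
Hasse bound: |24 − (19+1)| = |4| = 4 ≤ 2√19 ≈ 8.7178 ✓.


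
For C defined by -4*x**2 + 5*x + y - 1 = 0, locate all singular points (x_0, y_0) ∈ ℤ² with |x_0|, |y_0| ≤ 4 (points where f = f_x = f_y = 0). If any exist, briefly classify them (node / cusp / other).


No singular points in the scanned grid; C is smooth there.

Compute partial derivatives:
  f_x = 5 - 8*x.
  f_y = 1.
f_y = 1 is a nonzero constant, so f_y never vanishes: no point (x, y) can satisfy f = f_x = f_y = 0. In particular no (x, y) ∈ {−4, ..., 4}² is singular; the curve is smooth.


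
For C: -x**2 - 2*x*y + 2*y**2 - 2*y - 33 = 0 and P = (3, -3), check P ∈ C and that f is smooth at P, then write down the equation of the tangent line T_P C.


Tangent line at P: -20*y - 60 = 0.

Step 1: f(3, -3) = 0, so P lies on C.
Step 2: partial derivatives
  f_x(x, y) = -2*x - 2*y, f_y(x, y) = -2*x + 4*y - 2.
  f_x(P) = 0, f_y(P) = -20 (gradient nonzero, so P is smooth).
Step 3: tangent line at P: 0·(x − 3) + -20·(y − -3) = 0.
Expanding: -20*y - 60 = 0.


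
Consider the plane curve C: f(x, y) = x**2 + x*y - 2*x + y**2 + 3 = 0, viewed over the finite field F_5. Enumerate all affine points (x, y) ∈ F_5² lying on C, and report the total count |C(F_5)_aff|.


Affine F_5-points: {(3, 1)}; count = 1.

For each of the 25 pairs (x, y) ∈ F_5², evaluate f(x, y) mod 5. Record the zeros.
  x = 0: [0↦3, 1↦4, 2↦2, 3↦2, 4↦4]  zeros at y ∈ ∅
  x = 1: [0↦2, 1↦4, 2↦3, 3↦4, 4↦2]  zeros at y ∈ ∅
  x = 2: [0↦3, 1↦1, 2↦1, 3↦3, 4↦2]  zeros at y ∈ ∅
  x = 3: [0↦1, 1↦0, 2↦1, 3↦4, 4↦4]  zeros at y ∈ {1}
  x = 4: [0↦1, 1↦1, 2↦3, 3↦2, 4↦3]  zeros at y ∈ ∅
Collecting zeros: affine points = {(3, 1)}.
Total count |C(F_5)_aff| = 1.


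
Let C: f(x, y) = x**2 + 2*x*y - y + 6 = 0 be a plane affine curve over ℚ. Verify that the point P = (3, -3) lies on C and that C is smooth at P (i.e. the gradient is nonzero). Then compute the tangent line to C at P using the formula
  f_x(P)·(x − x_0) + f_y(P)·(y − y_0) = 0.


Tangent line at P: 5*y + 15 = 0.

Step 1: f(3, -3) = 0, so P lies on C.
Step 2: partial derivatives
  f_x(x, y) = 2*x + 2*y, f_y(x, y) = 2*x - 1.
  f_x(P) = 0, f_y(P) = 5 (gradient nonzero, so P is smooth).
Step 3: tangent line at P: 0·(x − 3) + 5·(y − -3) = 0.
Expanding: 5*y + 15 = 0.


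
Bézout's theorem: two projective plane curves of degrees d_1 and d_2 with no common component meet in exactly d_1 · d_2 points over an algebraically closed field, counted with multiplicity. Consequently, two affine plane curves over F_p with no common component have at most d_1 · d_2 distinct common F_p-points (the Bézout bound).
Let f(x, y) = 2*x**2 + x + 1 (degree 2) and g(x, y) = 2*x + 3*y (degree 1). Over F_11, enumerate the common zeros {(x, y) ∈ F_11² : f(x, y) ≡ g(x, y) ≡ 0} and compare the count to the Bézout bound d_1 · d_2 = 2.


Common zeros: {(2, 6), (3, 9)}; count = 2; Bézout bound = 2.

deg(f) = 2, deg(g) = 1, so Bézout bound = 2.
Scan x ∈ F_11. For each x, list the y ∈ F_11 with f(x, y) ≡ 0 and those with g(x, y) ≡ 0 (mod 11); the common zeros in that column are the intersection.
  x = 0: f ≡ 0 at y ∈ ∅; g ≡ 0 at y ∈ {0}; common: ∅.
  x = 1: f ≡ 0 at y ∈ ∅; g ≡ 0 at y ∈ {3}; common: ∅.
  x = 2: f ≡ 0 at y ∈ {0, 1, 2, 3, 4, 5, 6, 7, 8, 9, 10}; g ≡ 0 at y ∈ {6}; common: {6}.
  x = 3: f ≡ 0 at y ∈ {0, 1, 2, 3, 4, 5, 6, 7, 8, 9, 10}; g ≡ 0 at y ∈ {9}; common: {9}.
  x = 4: f ≡ 0 at y ∈ ∅; g ≡ 0 at y ∈ {1}; common: ∅.
  x = 5: f ≡ 0 at y ∈ ∅; g ≡ 0 at y ∈ {4}; common: ∅.
  x = 6: f ≡ 0 at y ∈ ∅; g ≡ 0 at y ∈ {7}; common: ∅.
  x = 7: f ≡ 0 at y ∈ ∅; g ≡ 0 at y ∈ {10}; common: ∅.
  x = 8: f ≡ 0 at y ∈ ∅; g ≡ 0 at y ∈ {2}; common: ∅.
  x = 9: f ≡ 0 at y ∈ ∅; g ≡ 0 at y ∈ {5}; common: ∅.
  x = 10: f ≡ 0 at y ∈ ∅; g ≡ 0 at y ∈ {8}; common: ∅.
Collecting: common zeros = {(2, 6), (3, 9)}, so the count is 2.
Comparison with the Bézout bound: 2 ≤ 2 = deg(f)·deg(g), as expected for curves with no common component (the bound is attained).


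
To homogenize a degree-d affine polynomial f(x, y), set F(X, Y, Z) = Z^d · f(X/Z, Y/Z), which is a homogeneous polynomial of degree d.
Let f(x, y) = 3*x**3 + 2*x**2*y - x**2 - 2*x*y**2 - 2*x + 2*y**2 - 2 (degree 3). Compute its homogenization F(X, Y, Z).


F(X, Y, Z) = 3*X**3 + 2*X**2*Y - X**2*Z - 2*X*Y**2 - 2*X*Z**2 + 2*Y**2*Z - 2*Z**3

deg(f) = 3.
Substitute x = X/Z, y = Y/Z into f, then multiply by Z^3.
  monomial 3·x^3·y^0 ↦ 3·X^3·Y^0·Z^0.
  monomial 2·x^2·y^1 ↦ 2·X^2·Y^1·Z^0.
  monomial -1·x^2·y^0 ↦ -1·X^2·Y^0·Z^1.
  monomial -2·x^1·y^2 ↦ -2·X^1·Y^2·Z^0.
  monomial -2·x^1·y^0 ↦ -2·X^1·Y^0·Z^2.
  monomial 2·x^0·y^2 ↦ 2·X^0·Y^2·Z^1.
  monomial -2·x^0·y^0 ↦ -2·X^0·Y^0·Z^3.
Collecting: F(X, Y, Z) = 3*X**3 + 2*X**2*Y - X**2*Z - 2*X*Y**2 - 2*X*Z**2 + 2*Y**2*Z - 2*Z**3.


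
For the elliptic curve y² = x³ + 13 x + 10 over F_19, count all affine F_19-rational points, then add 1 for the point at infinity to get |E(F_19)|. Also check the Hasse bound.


Affine points = {(1, 9), (1, 10), (2, 5), (2, 14), (3, 0), (6, 0), (7, 8), (7, 11), (9, 1), (9, 18), (10, 0), (13, 1), (13, 18), (16, 1), (16, 18)}; affine count = 15; |E(F_19)| = 16.

Discriminant check: Δ ∝ 4a³ + 27b² = 4·13³ + 27·10² = 4·2197 + 27·100 ≡ 12 (mod 19). Nonzero ⇒ E is nonsingular.
For each x ∈ F_19, compute rhs = x³ + 13·x + 10 mod 19, then count y ∈ F_19 with y² ≡ rhs.
  x = 0: rhs = 10, matching y values: none (0 points).
  x = 1: rhs = 5, matching y values: 9, 10 (2 points).
  x = 2: rhs = 6, matching y values: 5, 14 (2 points).
  x = 3: rhs = 0, matching y values: 0 (1 points).
  x = 4: rhs = 12, matching y values: none (0 points).
  x = 5: rhs = 10, matching y values: none (0 points).
  x = 6: rhs = 0, matching y values: 0 (1 points).
  x = 7: rhs = 7, matching y values: 8, 11 (2 points).
  x = 8: rhs = 18, matching y values: none (0 points).
  x = 9: rhs = 1, matching y values: 1, 18 (2 points).
  x = 10: rhs = 0, matching y values: 0 (1 points).
  x = 11: rhs = 2, matching y values: none (0 points).
  x = 12: rhs = 13, matching y values: none (0 points).
  x = 13: rhs = 1, matching y values: 1, 18 (2 points).
  x = 14: rhs = 10, matching y values: none (0 points).
  x = 15: rhs = 8, matching y values: none (0 points).
  x = 16: rhs = 1, matching y values: 1, 18 (2 points).
  x = 17: rhs = 14, matching y values: none (0 points).
  x = 18: rhs = 15, matching y values: none (0 points).
Total affine count: 15.
Full point count |E(F_19)| = 15 + 1 = 16.
Hasse bound: |16 − (19+1)| = |-4| = 4 ≤ 2√19 ≈ 8.7178 ✓.


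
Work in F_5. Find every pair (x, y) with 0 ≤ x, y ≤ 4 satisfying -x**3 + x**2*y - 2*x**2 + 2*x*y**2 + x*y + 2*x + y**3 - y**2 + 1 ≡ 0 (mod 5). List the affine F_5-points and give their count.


Affine F_5-points: {(0, 2), (1, 0), (2, 4), (3, 1), (3, 3)}; count = 5.

For each of the 25 pairs (x, y) ∈ F_5², evaluate f(x, y) mod 5. Record the zeros.
  x = 0: [0↦1, 1↦1, 2↦0, 3↦4, 4↦4]  zeros at y ∈ {2}
  x = 1: [0↦0, 1↦4, 2↦1, 3↦2, 4↦3]  zeros at y ∈ {0}
  x = 2: [0↦4, 1↦4, 2↦1, 3↦1, 4↦0]  zeros at y ∈ {4}
  x = 3: [0↦2, 1↦0, 2↦4, 3↦0, 4↦4]  zeros at y ∈ {1, 3}
  x = 4: [0↦3, 1↦1, 2↦4, 3↦3, 4↦4]  zeros at y ∈ ∅
Collecting zeros: affine points = {(0, 2), (1, 0), (2, 4), (3, 1), (3, 3)}.
Total count |C(F_5)_aff| = 5.


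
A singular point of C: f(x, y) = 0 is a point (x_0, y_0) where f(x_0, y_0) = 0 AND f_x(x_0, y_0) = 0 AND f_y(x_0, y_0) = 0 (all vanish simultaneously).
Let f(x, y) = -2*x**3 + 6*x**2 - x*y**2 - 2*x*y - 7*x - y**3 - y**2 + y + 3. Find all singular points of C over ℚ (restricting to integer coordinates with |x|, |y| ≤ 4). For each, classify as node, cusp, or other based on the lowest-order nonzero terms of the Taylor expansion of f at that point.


Singular points: {(1, -1)}; classification: cusp.

Compute partial derivatives:
  f_x = -6*x**2 + 12*x - y**2 - 2*y - 7.
  f_y = -2*x*y - 2*x - 3*y**2 - 2*y + 1.
Scan x_0 ∈ {−4, ..., 4}. For each x_0, f_y(x_0, y) is a polynomial in y; find its integer roots y ∈ {−4, ..., 4}, then test f_x and f at those candidates.
  x = -4: f_y(-4, y) = -3*y**2 + 6*y + 9; vanishes at y ∈ {-1, 3}. (-4, -1): f_x = -150 ≠ 0; (-4, 3): f_x = -166 ≠ 0.
  x = -3: f_y(-3, y) = -3*y**2 + 4*y + 7; vanishes at y ∈ {-1}. (-3, -1): f_x = -96 ≠ 0.
  x = -2: f_y(-2, y) = -3*y**2 + 2*y + 5; vanishes at y ∈ {-1}. (-2, -1): f_x = -54 ≠ 0.
  x = -1: f_y(-1, y) = 3 - 3*y**2; vanishes at y ∈ {-1, 1}. (-1, -1): f_x = -24 ≠ 0; (-1, 1): f_x = -28 ≠ 0.
  x = 0: f_y(0, y) = -3*y**2 - 2*y + 1; vanishes at y ∈ {-1}. (0, -1): f_x = -6 ≠ 0.
  x = 1: f_y(1, y) = -3*y**2 - 4*y - 1; vanishes at y ∈ {-1}. (1, -1): f_x = 0, f = 0 — SINGULAR.
  x = 2: f_y(2, y) = -3*y**2 - 6*y - 3; vanishes at y ∈ {-1}. (2, -1): f_x = -6 ≠ 0.
  x = 3: f_y(3, y) = -3*y**2 - 8*y - 5; vanishes at y ∈ {-1}. (3, -1): f_x = -24 ≠ 0.
  x = 4: f_y(4, y) = -3*y**2 - 10*y - 7; vanishes at y ∈ {-1}. (4, -1): f_x = -54 ≠ 0.
Only singular point on the grid: (1, -1).
Classify: substitute x = 1 + u, y = -1 + v and expand: f = -2*u**3 - u*v**2 - v**3 + v**2.
No constant or linear terms (consistent with a singular point). Quadratic part: v**2. Cubic part: -2*u**3 - u*v**2 - v**3.
The quadratic part v**2 is a perfect square, so there is a single (double) tangent line v = 0, i.e. y = -1. Restricting the cubic part to that line (v = 0) leaves -2*u**3 ≠ 0, so f is not divisible by v and the branch is v² ≈ 2*u**3 to lowest order — this is a cusp.
Classification: cusp.
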